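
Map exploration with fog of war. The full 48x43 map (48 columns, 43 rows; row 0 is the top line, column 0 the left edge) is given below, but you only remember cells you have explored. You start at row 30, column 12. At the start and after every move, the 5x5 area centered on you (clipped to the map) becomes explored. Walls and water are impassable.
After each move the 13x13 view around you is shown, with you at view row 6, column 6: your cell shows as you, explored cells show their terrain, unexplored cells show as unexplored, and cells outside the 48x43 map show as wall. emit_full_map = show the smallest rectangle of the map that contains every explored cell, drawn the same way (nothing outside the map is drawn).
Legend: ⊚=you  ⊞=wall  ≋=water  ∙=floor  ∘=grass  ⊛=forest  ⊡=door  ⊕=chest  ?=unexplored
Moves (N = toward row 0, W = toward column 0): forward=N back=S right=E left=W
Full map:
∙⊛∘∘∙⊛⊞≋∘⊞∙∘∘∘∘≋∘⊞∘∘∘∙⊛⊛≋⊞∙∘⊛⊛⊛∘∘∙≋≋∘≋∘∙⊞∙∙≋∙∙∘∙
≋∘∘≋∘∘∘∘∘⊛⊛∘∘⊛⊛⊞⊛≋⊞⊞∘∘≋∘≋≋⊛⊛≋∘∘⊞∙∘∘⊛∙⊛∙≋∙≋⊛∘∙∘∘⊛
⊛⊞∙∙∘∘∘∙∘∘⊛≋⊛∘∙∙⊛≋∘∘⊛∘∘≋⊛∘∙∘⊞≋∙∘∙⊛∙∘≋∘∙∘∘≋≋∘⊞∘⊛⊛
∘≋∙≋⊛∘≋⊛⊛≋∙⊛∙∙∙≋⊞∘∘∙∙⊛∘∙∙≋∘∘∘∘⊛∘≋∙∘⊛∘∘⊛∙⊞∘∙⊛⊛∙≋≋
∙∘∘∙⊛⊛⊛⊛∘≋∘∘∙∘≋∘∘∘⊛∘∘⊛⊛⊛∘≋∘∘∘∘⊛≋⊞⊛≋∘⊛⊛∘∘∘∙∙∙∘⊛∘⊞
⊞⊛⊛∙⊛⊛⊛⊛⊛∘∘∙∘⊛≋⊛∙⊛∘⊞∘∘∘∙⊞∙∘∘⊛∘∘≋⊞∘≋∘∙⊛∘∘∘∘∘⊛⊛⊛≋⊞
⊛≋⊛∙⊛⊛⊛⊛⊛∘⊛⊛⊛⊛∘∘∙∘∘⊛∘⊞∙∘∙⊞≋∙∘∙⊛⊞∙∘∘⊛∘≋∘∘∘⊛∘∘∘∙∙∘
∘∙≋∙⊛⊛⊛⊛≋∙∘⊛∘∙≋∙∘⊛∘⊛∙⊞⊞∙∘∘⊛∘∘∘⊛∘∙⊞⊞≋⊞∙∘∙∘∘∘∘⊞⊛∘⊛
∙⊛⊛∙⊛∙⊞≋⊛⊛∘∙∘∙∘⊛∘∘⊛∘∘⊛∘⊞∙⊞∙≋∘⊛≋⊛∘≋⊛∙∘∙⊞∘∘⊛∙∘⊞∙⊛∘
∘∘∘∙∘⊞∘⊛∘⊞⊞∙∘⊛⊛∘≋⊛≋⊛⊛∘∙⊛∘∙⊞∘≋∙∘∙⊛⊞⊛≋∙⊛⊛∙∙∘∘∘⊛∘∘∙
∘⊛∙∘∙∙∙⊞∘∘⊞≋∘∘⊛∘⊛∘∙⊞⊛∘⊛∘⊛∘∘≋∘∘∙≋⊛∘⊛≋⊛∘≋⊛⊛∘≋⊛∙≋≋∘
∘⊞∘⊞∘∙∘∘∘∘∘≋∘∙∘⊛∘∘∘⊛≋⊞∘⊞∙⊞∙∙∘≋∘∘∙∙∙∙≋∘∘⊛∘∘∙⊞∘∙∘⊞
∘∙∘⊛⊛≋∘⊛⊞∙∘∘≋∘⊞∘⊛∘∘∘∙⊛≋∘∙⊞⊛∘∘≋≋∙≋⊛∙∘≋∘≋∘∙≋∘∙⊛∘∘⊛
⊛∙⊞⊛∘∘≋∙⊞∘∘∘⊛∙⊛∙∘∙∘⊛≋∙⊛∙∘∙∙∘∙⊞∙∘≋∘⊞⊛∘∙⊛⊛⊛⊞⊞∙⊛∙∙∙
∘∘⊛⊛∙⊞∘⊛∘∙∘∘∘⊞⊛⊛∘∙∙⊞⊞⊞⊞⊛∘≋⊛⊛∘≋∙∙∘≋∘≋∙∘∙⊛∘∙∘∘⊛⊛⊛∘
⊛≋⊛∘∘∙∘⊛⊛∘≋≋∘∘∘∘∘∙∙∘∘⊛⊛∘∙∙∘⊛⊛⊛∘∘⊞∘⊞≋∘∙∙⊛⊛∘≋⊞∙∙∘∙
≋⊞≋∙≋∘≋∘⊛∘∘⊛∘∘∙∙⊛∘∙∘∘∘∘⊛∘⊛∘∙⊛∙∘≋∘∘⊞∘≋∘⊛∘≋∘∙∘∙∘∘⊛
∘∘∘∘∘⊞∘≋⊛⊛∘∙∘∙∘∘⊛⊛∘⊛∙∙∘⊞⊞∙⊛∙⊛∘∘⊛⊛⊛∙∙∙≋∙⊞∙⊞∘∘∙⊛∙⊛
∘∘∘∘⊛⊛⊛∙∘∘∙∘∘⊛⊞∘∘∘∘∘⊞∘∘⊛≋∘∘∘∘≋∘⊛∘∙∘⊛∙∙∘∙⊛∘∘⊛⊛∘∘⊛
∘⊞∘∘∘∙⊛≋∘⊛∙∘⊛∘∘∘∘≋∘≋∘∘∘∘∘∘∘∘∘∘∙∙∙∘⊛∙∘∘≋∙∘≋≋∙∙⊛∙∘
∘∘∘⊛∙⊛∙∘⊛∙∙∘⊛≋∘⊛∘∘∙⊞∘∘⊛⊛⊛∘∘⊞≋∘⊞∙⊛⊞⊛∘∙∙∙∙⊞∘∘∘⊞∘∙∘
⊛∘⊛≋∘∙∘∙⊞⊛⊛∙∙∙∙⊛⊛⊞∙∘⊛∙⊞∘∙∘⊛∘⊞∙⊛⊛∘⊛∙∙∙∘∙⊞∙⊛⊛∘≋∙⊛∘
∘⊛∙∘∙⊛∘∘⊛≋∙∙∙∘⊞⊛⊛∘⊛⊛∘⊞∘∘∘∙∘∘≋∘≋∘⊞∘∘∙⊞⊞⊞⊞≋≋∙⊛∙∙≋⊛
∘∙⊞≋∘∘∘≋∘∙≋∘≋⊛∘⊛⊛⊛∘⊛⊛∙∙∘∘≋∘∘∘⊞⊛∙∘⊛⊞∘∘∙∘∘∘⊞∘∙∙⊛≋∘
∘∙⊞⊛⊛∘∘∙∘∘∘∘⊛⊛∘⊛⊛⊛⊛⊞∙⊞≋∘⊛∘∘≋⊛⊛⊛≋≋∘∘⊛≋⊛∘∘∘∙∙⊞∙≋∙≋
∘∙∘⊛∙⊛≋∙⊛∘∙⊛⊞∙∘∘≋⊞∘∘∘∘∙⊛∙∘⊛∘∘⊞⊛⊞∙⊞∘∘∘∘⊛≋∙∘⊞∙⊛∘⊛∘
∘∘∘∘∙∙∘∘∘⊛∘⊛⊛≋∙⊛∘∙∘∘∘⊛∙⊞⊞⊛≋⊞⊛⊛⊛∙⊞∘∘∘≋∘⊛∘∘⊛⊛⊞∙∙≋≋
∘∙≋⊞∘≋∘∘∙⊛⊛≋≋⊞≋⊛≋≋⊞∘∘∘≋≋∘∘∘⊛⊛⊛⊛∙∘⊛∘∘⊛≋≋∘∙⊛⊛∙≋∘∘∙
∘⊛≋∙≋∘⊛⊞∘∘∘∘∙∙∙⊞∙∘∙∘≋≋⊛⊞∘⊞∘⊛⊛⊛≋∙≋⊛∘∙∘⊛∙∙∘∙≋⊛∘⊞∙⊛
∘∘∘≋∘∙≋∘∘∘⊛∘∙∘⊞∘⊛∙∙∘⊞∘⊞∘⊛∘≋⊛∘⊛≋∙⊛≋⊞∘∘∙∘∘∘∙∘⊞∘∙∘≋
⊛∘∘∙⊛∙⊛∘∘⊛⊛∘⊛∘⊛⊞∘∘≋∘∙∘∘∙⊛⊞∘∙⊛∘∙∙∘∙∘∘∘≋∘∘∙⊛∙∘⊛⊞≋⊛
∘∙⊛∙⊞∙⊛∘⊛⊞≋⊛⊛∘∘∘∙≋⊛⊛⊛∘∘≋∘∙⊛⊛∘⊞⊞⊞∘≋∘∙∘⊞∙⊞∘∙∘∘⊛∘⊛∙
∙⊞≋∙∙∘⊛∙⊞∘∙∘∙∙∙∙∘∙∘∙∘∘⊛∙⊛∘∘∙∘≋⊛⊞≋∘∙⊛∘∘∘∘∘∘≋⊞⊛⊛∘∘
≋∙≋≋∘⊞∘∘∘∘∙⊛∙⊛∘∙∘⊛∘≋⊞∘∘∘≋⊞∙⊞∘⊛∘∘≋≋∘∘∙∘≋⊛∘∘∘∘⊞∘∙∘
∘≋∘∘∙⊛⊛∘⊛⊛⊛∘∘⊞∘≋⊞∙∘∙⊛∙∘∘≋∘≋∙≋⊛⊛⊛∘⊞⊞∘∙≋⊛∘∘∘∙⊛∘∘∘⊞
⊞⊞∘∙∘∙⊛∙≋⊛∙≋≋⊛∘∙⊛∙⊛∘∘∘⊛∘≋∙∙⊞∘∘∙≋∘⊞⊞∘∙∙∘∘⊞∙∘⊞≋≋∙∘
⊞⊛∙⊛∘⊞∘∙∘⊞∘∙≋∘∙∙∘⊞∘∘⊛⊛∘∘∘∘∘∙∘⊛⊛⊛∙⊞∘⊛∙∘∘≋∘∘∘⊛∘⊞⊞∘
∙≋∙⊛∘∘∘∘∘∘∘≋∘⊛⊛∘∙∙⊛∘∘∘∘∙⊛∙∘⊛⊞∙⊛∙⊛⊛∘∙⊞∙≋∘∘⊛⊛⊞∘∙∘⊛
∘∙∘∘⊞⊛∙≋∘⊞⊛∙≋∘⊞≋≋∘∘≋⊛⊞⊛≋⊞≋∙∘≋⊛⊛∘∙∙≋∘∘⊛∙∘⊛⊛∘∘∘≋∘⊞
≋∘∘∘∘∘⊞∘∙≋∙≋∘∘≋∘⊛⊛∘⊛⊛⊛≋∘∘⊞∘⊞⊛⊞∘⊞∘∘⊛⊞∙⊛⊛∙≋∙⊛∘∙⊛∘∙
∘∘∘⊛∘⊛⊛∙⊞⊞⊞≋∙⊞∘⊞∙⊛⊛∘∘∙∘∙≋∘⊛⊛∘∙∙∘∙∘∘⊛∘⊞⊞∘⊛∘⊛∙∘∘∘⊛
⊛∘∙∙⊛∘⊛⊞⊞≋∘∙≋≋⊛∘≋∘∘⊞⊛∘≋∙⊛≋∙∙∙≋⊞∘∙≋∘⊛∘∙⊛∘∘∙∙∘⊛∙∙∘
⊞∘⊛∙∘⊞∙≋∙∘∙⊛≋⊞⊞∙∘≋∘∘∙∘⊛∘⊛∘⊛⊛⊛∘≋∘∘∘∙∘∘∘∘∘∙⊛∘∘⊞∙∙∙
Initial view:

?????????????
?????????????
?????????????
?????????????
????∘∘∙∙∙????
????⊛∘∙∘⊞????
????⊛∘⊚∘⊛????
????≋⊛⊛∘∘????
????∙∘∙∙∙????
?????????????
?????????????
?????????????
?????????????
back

?????????????
?????????????
?????????????
????∘∘∙∙∙????
????⊛∘∙∘⊞????
????⊛∘⊛∘⊛????
????≋⊛⊚∘∘????
????∙∘∙∙∙????
????∙⊛∙⊛∘????
?????????????
?????????????
?????????????
?????????????

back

?????????????
?????????????
????∘∘∙∙∙????
????⊛∘∙∘⊞????
????⊛∘⊛∘⊛????
????≋⊛⊛∘∘????
????∙∘⊚∙∙????
????∙⊛∙⊛∘????
????⊛∘∘⊞∘????
?????????????
?????????????
?????????????
?????????????

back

?????????????
????∘∘∙∙∙????
????⊛∘∙∘⊞????
????⊛∘⊛∘⊛????
????≋⊛⊛∘∘????
????∙∘∙∙∙????
????∙⊛⊚⊛∘????
????⊛∘∘⊞∘????
????∙≋≋⊛∘????
?????????????
?????????????
?????????????
?????????????

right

?????????????
???∘∘∙∙∙?????
???⊛∘∙∘⊞?????
???⊛∘⊛∘⊛?????
???≋⊛⊛∘∘∘????
???∙∘∙∙∙∙????
???∙⊛∙⊚∘∙????
???⊛∘∘⊞∘≋????
???∙≋≋⊛∘∙????
?????????????
?????????????
?????????????
?????????????

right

?????????????
??∘∘∙∙∙??????
??⊛∘∙∘⊞??????
??⊛∘⊛∘⊛??????
??≋⊛⊛∘∘∘∙????
??∙∘∙∙∙∙∘????
??∙⊛∙⊛⊚∙∘????
??⊛∘∘⊞∘≋⊞????
??∙≋≋⊛∘∙⊛????
?????????????
?????????????
?????????????
?????????????

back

??∘∘∙∙∙??????
??⊛∘∙∘⊞??????
??⊛∘⊛∘⊛??????
??≋⊛⊛∘∘∘∙????
??∙∘∙∙∙∙∘????
??∙⊛∙⊛∘∙∘????
??⊛∘∘⊞⊚≋⊞????
??∙≋≋⊛∘∙⊛????
????≋∘∙∙∘????
?????????????
?????????????
?????????????
?????????????

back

??⊛∘∙∘⊞??????
??⊛∘⊛∘⊛??????
??≋⊛⊛∘∘∘∙????
??∙∘∙∙∙∙∘????
??∙⊛∙⊛∘∙∘????
??⊛∘∘⊞∘≋⊞????
??∙≋≋⊛⊚∙⊛????
????≋∘∙∙∘????
????∘⊛⊛∘∙????
?????????????
?????????????
?????????????
?????????????

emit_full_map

∘∘∙∙∙??
⊛∘∙∘⊞??
⊛∘⊛∘⊛??
≋⊛⊛∘∘∘∙
∙∘∙∙∙∙∘
∙⊛∙⊛∘∙∘
⊛∘∘⊞∘≋⊞
∙≋≋⊛⊚∙⊛
??≋∘∙∙∘
??∘⊛⊛∘∙

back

??⊛∘⊛∘⊛??????
??≋⊛⊛∘∘∘∙????
??∙∘∙∙∙∙∘????
??∙⊛∙⊛∘∙∘????
??⊛∘∘⊞∘≋⊞????
??∙≋≋⊛∘∙⊛????
????≋∘⊚∙∘????
????∘⊛⊛∘∙????
????≋∘⊞≋≋????
?????????????
?????????????
?????????????
?????????????

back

??≋⊛⊛∘∘∘∙????
??∙∘∙∙∙∙∘????
??∙⊛∙⊛∘∙∘????
??⊛∘∘⊞∘≋⊞????
??∙≋≋⊛∘∙⊛????
????≋∘∙∙∘????
????∘⊛⊚∘∙????
????≋∘⊞≋≋????
????∘∘≋∘⊛????
?????????????
?????????????
?????????????
⊞⊞⊞⊞⊞⊞⊞⊞⊞⊞⊞⊞⊞

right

?≋⊛⊛∘∘∘∙?????
?∙∘∙∙∙∙∘?????
?∙⊛∙⊛∘∙∘?????
?⊛∘∘⊞∘≋⊞?????
?∙≋≋⊛∘∙⊛∙????
???≋∘∙∙∘⊞????
???∘⊛⊛⊚∙∙????
???≋∘⊞≋≋∘????
???∘∘≋∘⊛⊛????
?????????????
?????????????
?????????????
⊞⊞⊞⊞⊞⊞⊞⊞⊞⊞⊞⊞⊞

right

≋⊛⊛∘∘∘∙??????
∙∘∙∙∙∙∘??????
∙⊛∙⊛∘∙∘??????
⊛∘∘⊞∘≋⊞??????
∙≋≋⊛∘∙⊛∙⊛????
??≋∘∙∙∘⊞∘????
??∘⊛⊛∘⊚∙⊛????
??≋∘⊞≋≋∘∘????
??∘∘≋∘⊛⊛∘????
?????????????
?????????????
?????????????
⊞⊞⊞⊞⊞⊞⊞⊞⊞⊞⊞⊞⊞

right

⊛⊛∘∘∘∙???????
∘∙∙∙∙∘???????
⊛∙⊛∘∙∘???????
∘∘⊞∘≋⊞???????
≋≋⊛∘∙⊛∙⊛∘????
?≋∘∙∙∘⊞∘∘????
?∘⊛⊛∘∙⊚⊛∘????
?≋∘⊞≋≋∘∘≋????
?∘∘≋∘⊛⊛∘⊛????
?????????????
?????????????
?????????????
⊞⊞⊞⊞⊞⊞⊞⊞⊞⊞⊞⊞⊞

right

⊛∘∘∘∙????????
∙∙∙∙∘????????
∙⊛∘∙∘????????
∘⊞∘≋⊞????????
≋⊛∘∙⊛∙⊛∘∘????
≋∘∙∙∘⊞∘∘⊛????
∘⊛⊛∘∙∙⊚∘∘????
≋∘⊞≋≋∘∘≋⊛????
∘∘≋∘⊛⊛∘⊛⊛????
?????????????
?????????????
?????????????
⊞⊞⊞⊞⊞⊞⊞⊞⊞⊞⊞⊞⊞

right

∘∘∘∙?????????
∙∙∙∘?????????
⊛∘∙∘?????????
⊞∘≋⊞?????????
⊛∘∙⊛∙⊛∘∘∘????
∘∙∙∘⊞∘∘⊛⊛????
⊛⊛∘∙∙⊛⊚∘∘????
∘⊞≋≋∘∘≋⊛⊞????
∘≋∘⊛⊛∘⊛⊛⊛????
?????????????
?????????????
?????????????
⊞⊞⊞⊞⊞⊞⊞⊞⊞⊞⊞⊞⊞

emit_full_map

∘∘∙∙∙???????
⊛∘∙∘⊞???????
⊛∘⊛∘⊛???????
≋⊛⊛∘∘∘∙?????
∙∘∙∙∙∙∘?????
∙⊛∙⊛∘∙∘?????
⊛∘∘⊞∘≋⊞?????
∙≋≋⊛∘∙⊛∙⊛∘∘∘
??≋∘∙∙∘⊞∘∘⊛⊛
??∘⊛⊛∘∙∙⊛⊚∘∘
??≋∘⊞≋≋∘∘≋⊛⊞
??∘∘≋∘⊛⊛∘⊛⊛⊛

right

∘∘∙??????????
∙∙∘??????????
∘∙∘??????????
∘≋⊞??????????
∘∙⊛∙⊛∘∘∘⊛????
∙∙∘⊞∘∘⊛⊛∘????
⊛∘∙∙⊛∘⊚∘∘????
⊞≋≋∘∘≋⊛⊞⊛????
≋∘⊛⊛∘⊛⊛⊛≋????
?????????????
?????????????
?????????????
⊞⊞⊞⊞⊞⊞⊞⊞⊞⊞⊞⊞⊞

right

∘∙???????????
∙∘???????????
∙∘???????????
≋⊞???????????
∙⊛∙⊛∘∘∘⊛∘????
∙∘⊞∘∘⊛⊛∘∘????
∘∙∙⊛∘∘⊚∘∙????
≋≋∘∘≋⊛⊞⊛≋????
∘⊛⊛∘⊛⊛⊛≋∘????
?????????????
?????????????
?????????????
⊞⊞⊞⊞⊞⊞⊞⊞⊞⊞⊞⊞⊞

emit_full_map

∘∘∙∙∙?????????
⊛∘∙∘⊞?????????
⊛∘⊛∘⊛?????????
≋⊛⊛∘∘∘∙???????
∙∘∙∙∙∙∘???????
∙⊛∙⊛∘∙∘???????
⊛∘∘⊞∘≋⊞???????
∙≋≋⊛∘∙⊛∙⊛∘∘∘⊛∘
??≋∘∙∙∘⊞∘∘⊛⊛∘∘
??∘⊛⊛∘∙∙⊛∘∘⊚∘∙
??≋∘⊞≋≋∘∘≋⊛⊞⊛≋
??∘∘≋∘⊛⊛∘⊛⊛⊛≋∘


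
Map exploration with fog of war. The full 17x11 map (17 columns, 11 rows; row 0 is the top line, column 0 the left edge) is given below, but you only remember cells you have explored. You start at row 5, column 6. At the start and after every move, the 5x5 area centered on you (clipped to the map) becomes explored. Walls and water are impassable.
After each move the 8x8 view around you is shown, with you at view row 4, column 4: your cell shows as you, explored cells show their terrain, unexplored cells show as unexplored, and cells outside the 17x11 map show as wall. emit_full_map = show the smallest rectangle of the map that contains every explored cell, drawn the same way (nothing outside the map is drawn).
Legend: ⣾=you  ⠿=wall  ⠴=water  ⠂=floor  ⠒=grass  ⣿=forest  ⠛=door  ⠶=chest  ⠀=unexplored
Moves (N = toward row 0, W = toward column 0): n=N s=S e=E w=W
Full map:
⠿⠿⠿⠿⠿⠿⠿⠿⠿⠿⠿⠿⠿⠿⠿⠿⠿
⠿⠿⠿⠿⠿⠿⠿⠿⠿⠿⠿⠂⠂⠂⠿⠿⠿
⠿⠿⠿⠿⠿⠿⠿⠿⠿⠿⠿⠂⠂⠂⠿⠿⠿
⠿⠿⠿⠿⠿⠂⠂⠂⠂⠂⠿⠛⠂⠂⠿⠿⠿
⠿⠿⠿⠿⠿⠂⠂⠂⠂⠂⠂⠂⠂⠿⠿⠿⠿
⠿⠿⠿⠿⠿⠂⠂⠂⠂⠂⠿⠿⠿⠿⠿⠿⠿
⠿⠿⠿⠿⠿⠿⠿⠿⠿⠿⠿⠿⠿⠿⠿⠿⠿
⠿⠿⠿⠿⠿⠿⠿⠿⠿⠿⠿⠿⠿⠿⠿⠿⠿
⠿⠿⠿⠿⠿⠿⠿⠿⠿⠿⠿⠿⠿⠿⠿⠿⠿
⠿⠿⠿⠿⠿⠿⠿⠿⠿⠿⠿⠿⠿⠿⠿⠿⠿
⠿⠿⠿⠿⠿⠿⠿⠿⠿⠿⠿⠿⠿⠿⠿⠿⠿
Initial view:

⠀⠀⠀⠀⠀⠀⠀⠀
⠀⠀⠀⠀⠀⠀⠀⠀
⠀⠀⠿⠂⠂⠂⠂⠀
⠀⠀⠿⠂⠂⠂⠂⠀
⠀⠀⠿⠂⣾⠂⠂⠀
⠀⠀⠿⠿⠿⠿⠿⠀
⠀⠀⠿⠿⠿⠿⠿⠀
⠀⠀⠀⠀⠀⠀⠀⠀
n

⠀⠀⠀⠀⠀⠀⠀⠀
⠀⠀⠀⠀⠀⠀⠀⠀
⠀⠀⠿⠿⠿⠿⠿⠀
⠀⠀⠿⠂⠂⠂⠂⠀
⠀⠀⠿⠂⣾⠂⠂⠀
⠀⠀⠿⠂⠂⠂⠂⠀
⠀⠀⠿⠿⠿⠿⠿⠀
⠀⠀⠿⠿⠿⠿⠿⠀

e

⠀⠀⠀⠀⠀⠀⠀⠀
⠀⠀⠀⠀⠀⠀⠀⠀
⠀⠿⠿⠿⠿⠿⠿⠀
⠀⠿⠂⠂⠂⠂⠂⠀
⠀⠿⠂⠂⣾⠂⠂⠀
⠀⠿⠂⠂⠂⠂⠂⠀
⠀⠿⠿⠿⠿⠿⠿⠀
⠀⠿⠿⠿⠿⠿⠀⠀

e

⠀⠀⠀⠀⠀⠀⠀⠀
⠀⠀⠀⠀⠀⠀⠀⠀
⠿⠿⠿⠿⠿⠿⠿⠀
⠿⠂⠂⠂⠂⠂⠿⠀
⠿⠂⠂⠂⣾⠂⠂⠀
⠿⠂⠂⠂⠂⠂⠿⠀
⠿⠿⠿⠿⠿⠿⠿⠀
⠿⠿⠿⠿⠿⠀⠀⠀

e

⠀⠀⠀⠀⠀⠀⠀⠀
⠀⠀⠀⠀⠀⠀⠀⠀
⠿⠿⠿⠿⠿⠿⠂⠀
⠂⠂⠂⠂⠂⠿⠛⠀
⠂⠂⠂⠂⣾⠂⠂⠀
⠂⠂⠂⠂⠂⠿⠿⠀
⠿⠿⠿⠿⠿⠿⠿⠀
⠿⠿⠿⠿⠀⠀⠀⠀

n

⠿⠿⠿⠿⠿⠿⠿⠿
⠀⠀⠀⠀⠀⠀⠀⠀
⠀⠀⠿⠿⠿⠿⠂⠀
⠿⠿⠿⠿⠿⠿⠂⠀
⠂⠂⠂⠂⣾⠿⠛⠀
⠂⠂⠂⠂⠂⠂⠂⠀
⠂⠂⠂⠂⠂⠿⠿⠀
⠿⠿⠿⠿⠿⠿⠿⠀

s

⠀⠀⠀⠀⠀⠀⠀⠀
⠀⠀⠿⠿⠿⠿⠂⠀
⠿⠿⠿⠿⠿⠿⠂⠀
⠂⠂⠂⠂⠂⠿⠛⠀
⠂⠂⠂⠂⣾⠂⠂⠀
⠂⠂⠂⠂⠂⠿⠿⠀
⠿⠿⠿⠿⠿⠿⠿⠀
⠿⠿⠿⠿⠀⠀⠀⠀

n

⠿⠿⠿⠿⠿⠿⠿⠿
⠀⠀⠀⠀⠀⠀⠀⠀
⠀⠀⠿⠿⠿⠿⠂⠀
⠿⠿⠿⠿⠿⠿⠂⠀
⠂⠂⠂⠂⣾⠿⠛⠀
⠂⠂⠂⠂⠂⠂⠂⠀
⠂⠂⠂⠂⠂⠿⠿⠀
⠿⠿⠿⠿⠿⠿⠿⠀

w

⠿⠿⠿⠿⠿⠿⠿⠿
⠀⠀⠀⠀⠀⠀⠀⠀
⠀⠀⠿⠿⠿⠿⠿⠂
⠿⠿⠿⠿⠿⠿⠿⠂
⠿⠂⠂⠂⣾⠂⠿⠛
⠿⠂⠂⠂⠂⠂⠂⠂
⠿⠂⠂⠂⠂⠂⠿⠿
⠿⠿⠿⠿⠿⠿⠿⠿

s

⠀⠀⠀⠀⠀⠀⠀⠀
⠀⠀⠿⠿⠿⠿⠿⠂
⠿⠿⠿⠿⠿⠿⠿⠂
⠿⠂⠂⠂⠂⠂⠿⠛
⠿⠂⠂⠂⣾⠂⠂⠂
⠿⠂⠂⠂⠂⠂⠿⠿
⠿⠿⠿⠿⠿⠿⠿⠿
⠿⠿⠿⠿⠿⠀⠀⠀

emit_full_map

⠀⠀⠿⠿⠿⠿⠿⠂
⠿⠿⠿⠿⠿⠿⠿⠂
⠿⠂⠂⠂⠂⠂⠿⠛
⠿⠂⠂⠂⣾⠂⠂⠂
⠿⠂⠂⠂⠂⠂⠿⠿
⠿⠿⠿⠿⠿⠿⠿⠿
⠿⠿⠿⠿⠿⠀⠀⠀

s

⠀⠀⠿⠿⠿⠿⠿⠂
⠿⠿⠿⠿⠿⠿⠿⠂
⠿⠂⠂⠂⠂⠂⠿⠛
⠿⠂⠂⠂⠂⠂⠂⠂
⠿⠂⠂⠂⣾⠂⠿⠿
⠿⠿⠿⠿⠿⠿⠿⠿
⠿⠿⠿⠿⠿⠿⠿⠀
⠀⠀⠀⠀⠀⠀⠀⠀

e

⠀⠿⠿⠿⠿⠿⠂⠀
⠿⠿⠿⠿⠿⠿⠂⠀
⠂⠂⠂⠂⠂⠿⠛⠀
⠂⠂⠂⠂⠂⠂⠂⠀
⠂⠂⠂⠂⣾⠿⠿⠀
⠿⠿⠿⠿⠿⠿⠿⠀
⠿⠿⠿⠿⠿⠿⠿⠀
⠀⠀⠀⠀⠀⠀⠀⠀

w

⠀⠀⠿⠿⠿⠿⠿⠂
⠿⠿⠿⠿⠿⠿⠿⠂
⠿⠂⠂⠂⠂⠂⠿⠛
⠿⠂⠂⠂⠂⠂⠂⠂
⠿⠂⠂⠂⣾⠂⠿⠿
⠿⠿⠿⠿⠿⠿⠿⠿
⠿⠿⠿⠿⠿⠿⠿⠿
⠀⠀⠀⠀⠀⠀⠀⠀

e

⠀⠿⠿⠿⠿⠿⠂⠀
⠿⠿⠿⠿⠿⠿⠂⠀
⠂⠂⠂⠂⠂⠿⠛⠀
⠂⠂⠂⠂⠂⠂⠂⠀
⠂⠂⠂⠂⣾⠿⠿⠀
⠿⠿⠿⠿⠿⠿⠿⠀
⠿⠿⠿⠿⠿⠿⠿⠀
⠀⠀⠀⠀⠀⠀⠀⠀

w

⠀⠀⠿⠿⠿⠿⠿⠂
⠿⠿⠿⠿⠿⠿⠿⠂
⠿⠂⠂⠂⠂⠂⠿⠛
⠿⠂⠂⠂⠂⠂⠂⠂
⠿⠂⠂⠂⣾⠂⠿⠿
⠿⠿⠿⠿⠿⠿⠿⠿
⠿⠿⠿⠿⠿⠿⠿⠿
⠀⠀⠀⠀⠀⠀⠀⠀

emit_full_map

⠀⠀⠿⠿⠿⠿⠿⠂
⠿⠿⠿⠿⠿⠿⠿⠂
⠿⠂⠂⠂⠂⠂⠿⠛
⠿⠂⠂⠂⠂⠂⠂⠂
⠿⠂⠂⠂⣾⠂⠿⠿
⠿⠿⠿⠿⠿⠿⠿⠿
⠿⠿⠿⠿⠿⠿⠿⠿


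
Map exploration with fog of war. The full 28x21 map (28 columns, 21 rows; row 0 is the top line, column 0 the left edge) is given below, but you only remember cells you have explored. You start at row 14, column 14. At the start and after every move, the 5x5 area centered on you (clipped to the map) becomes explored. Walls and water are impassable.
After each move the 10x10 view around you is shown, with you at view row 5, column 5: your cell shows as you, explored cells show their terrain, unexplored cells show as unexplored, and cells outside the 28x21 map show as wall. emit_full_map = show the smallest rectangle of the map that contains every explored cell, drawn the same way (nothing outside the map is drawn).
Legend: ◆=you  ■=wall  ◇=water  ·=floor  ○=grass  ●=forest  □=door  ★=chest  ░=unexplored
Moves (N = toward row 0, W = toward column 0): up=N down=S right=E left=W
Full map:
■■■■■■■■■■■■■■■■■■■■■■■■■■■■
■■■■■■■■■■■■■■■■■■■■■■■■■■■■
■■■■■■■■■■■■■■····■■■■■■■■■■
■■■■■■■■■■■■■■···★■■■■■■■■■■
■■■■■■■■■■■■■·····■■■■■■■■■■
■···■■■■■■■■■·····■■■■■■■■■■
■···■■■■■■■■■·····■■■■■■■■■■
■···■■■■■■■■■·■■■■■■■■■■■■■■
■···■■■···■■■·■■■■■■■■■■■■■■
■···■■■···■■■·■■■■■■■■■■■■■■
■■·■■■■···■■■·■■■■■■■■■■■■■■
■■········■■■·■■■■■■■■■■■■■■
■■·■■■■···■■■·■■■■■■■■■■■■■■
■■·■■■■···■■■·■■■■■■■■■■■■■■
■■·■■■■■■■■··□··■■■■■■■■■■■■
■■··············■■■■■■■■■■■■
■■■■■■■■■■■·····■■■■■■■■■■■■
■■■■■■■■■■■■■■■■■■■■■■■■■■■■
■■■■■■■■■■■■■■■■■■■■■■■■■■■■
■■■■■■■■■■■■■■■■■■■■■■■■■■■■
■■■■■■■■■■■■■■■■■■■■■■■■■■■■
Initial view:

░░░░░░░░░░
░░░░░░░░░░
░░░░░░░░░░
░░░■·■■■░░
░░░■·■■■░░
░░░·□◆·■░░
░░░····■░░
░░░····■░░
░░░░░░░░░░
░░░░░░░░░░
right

░░░░░░░░░░
░░░░░░░░░░
░░░░░░░░░░
░░■·■■■■░░
░░■·■■■■░░
░░·□·◆■■░░
░░····■■░░
░░····■■░░
░░░░░░░░░░
░░░░░░░░░░

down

░░░░░░░░░░
░░░░░░░░░░
░░■·■■■■░░
░░■·■■■■░░
░░·□··■■░░
░░···◆■■░░
░░····■■░░
░░░■■■■■░░
░░░░░░░░░░
░░░░░░░░░░

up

░░░░░░░░░░
░░░░░░░░░░
░░░░░░░░░░
░░■·■■■■░░
░░■·■■■■░░
░░·□·◆■■░░
░░····■■░░
░░····■■░░
░░░■■■■■░░
░░░░░░░░░░

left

░░░░░░░░░░
░░░░░░░░░░
░░░░░░░░░░
░░░■·■■■■░
░░░■·■■■■░
░░░·□◆·■■░
░░░····■■░
░░░····■■░
░░░░■■■■■░
░░░░░░░░░░

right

░░░░░░░░░░
░░░░░░░░░░
░░░░░░░░░░
░░■·■■■■░░
░░■·■■■■░░
░░·□·◆■■░░
░░····■■░░
░░····■■░░
░░░■■■■■░░
░░░░░░░░░░

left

░░░░░░░░░░
░░░░░░░░░░
░░░░░░░░░░
░░░■·■■■■░
░░░■·■■■■░
░░░·□◆·■■░
░░░····■■░
░░░····■■░
░░░░■■■■■░
░░░░░░░░░░

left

░░░░░░░░░░
░░░░░░░░░░
░░░░░░░░░░
░░░■■·■■■■
░░░■■·■■■■
░░░··◆··■■
░░░·····■■
░░░·····■■
░░░░░■■■■■
░░░░░░░░░░

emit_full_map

■■·■■■■
■■·■■■■
··◆··■■
·····■■
·····■■
░░■■■■■

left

░░░░░░░░░░
░░░░░░░░░░
░░░░░░░░░░
░░░■■■·■■■
░░░■■■·■■■
░░░■·◆□··■
░░░······■
░░░■·····■
░░░░░░■■■■
░░░░░░░░░░

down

░░░░░░░░░░
░░░░░░░░░░
░░░■■■·■■■
░░░■■■·■■■
░░░■··□··■
░░░··◆···■
░░░■·····■
░░░■■■■■■■
░░░░░░░░░░
░░░░░░░░░░

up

░░░░░░░░░░
░░░░░░░░░░
░░░░░░░░░░
░░░■■■·■■■
░░░■■■·■■■
░░░■·◆□··■
░░░······■
░░░■·····■
░░░■■■■■■■
░░░░░░░░░░

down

░░░░░░░░░░
░░░░░░░░░░
░░░■■■·■■■
░░░■■■·■■■
░░░■··□··■
░░░··◆···■
░░░■·····■
░░░■■■■■■■
░░░░░░░░░░
░░░░░░░░░░

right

░░░░░░░░░░
░░░░░░░░░░
░░■■■·■■■■
░░■■■·■■■■
░░■··□··■■
░░···◆··■■
░░■·····■■
░░■■■■■■■■
░░░░░░░░░░
░░░░░░░░░░

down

░░░░░░░░░░
░░■■■·■■■■
░░■■■·■■■■
░░■··□··■■
░░······■■
░░■··◆··■■
░░■■■■■■■■
░░░■■■■■░░
░░░░░░░░░░
░░░░░░░░░░

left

░░░░░░░░░░
░░░■■■·■■■
░░░■■■·■■■
░░░■··□··■
░░░······■
░░░■·◆···■
░░░■■■■■■■
░░░■■■■■■░
░░░░░░░░░░
░░░░░░░░░░

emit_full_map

■■■·■■■■
■■■·■■■■
■··□··■■
······■■
■·◆···■■
■■■■■■■■
■■■■■■░░

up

░░░░░░░░░░
░░░░░░░░░░
░░░■■■·■■■
░░░■■■·■■■
░░░■··□··■
░░░··◆···■
░░░■·····■
░░░■■■■■■■
░░░■■■■■■░
░░░░░░░░░░

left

░░░░░░░░░░
░░░░░░░░░░
░░░░■■■·■■
░░░·■■■·■■
░░░■■··□··
░░░··◆····
░░░■■·····
░░░■■■■■■■
░░░░■■■■■■
░░░░░░░░░░

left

░░░░░░░░░░
░░░░░░░░░░
░░░░░■■■·■
░░░··■■■·■
░░░■■■··□·
░░░··◆····
░░░■■■····
░░░■■■■■■■
░░░░░■■■■■
░░░░░░░░░░

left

░░░░░░░░░░
░░░░░░░░░░
░░░░░░■■■·
░░░···■■■·
░░░■■■■··□
░░░··◆····
░░░■■■■···
░░░■■■■■■■
░░░░░░■■■■
░░░░░░░░░░

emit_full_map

░░░■■■·■■■■
···■■■·■■■■
■■■■··□··■■
··◆······■■
■■■■·····■■
■■■■■■■■■■■
░░░■■■■■■░░

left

░░░░░░░░░░
░░░░░░░░░░
░░░░░░░■■■
░░░■···■■■
░░░■■■■■··
░░░··◆····
░░░■■■■■··
░░░■■■■■■■
░░░░░░░■■■
░░░░░░░░░░

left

░░░░░░░░░░
░░░░░░░░░░
░░░░░░░░■■
░░░■■···■■
░░░■■■■■■·
░░░··◆····
░░░■■■■■■·
░░░■■■■■■■
░░░░░░░░■■
░░░░░░░░░░

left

░░░░░░░░░░
░░░░░░░░░░
░░░░░░░░░■
░░░■■■···■
░░░■■■■■■■
░░░··◆····
░░░■■■■■■■
░░░■■■■■■■
░░░░░░░░░■
░░░░░░░░░░

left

░░░░░░░░░░
░░░░░░░░░░
░░░░░░░░░░
░░░■■■■···
░░░■■■■■■■
░░░··◆····
░░░■■■■■■■
░░░■■■■■■■
░░░░░░░░░░
░░░░░░░░░░

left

■░░░░░░░░░
■░░░░░░░░░
■░░░░░░░░░
■░░·■■■■··
■░░·■■■■■■
■░░··◆····
■░░■■■■■■■
■░░■■■■■■■
■░░░░░░░░░
■░░░░░░░░░

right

░░░░░░░░░░
░░░░░░░░░░
░░░░░░░░░░
░░·■■■■···
░░·■■■■■■■
░░···◆····
░░■■■■■■■■
░░■■■■■■■■
░░░░░░░░░░
░░░░░░░░░░

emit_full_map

░░░░░░░░■■■·■■■■
·■■■■···■■■·■■■■
·■■■■■■■■··□··■■
···◆··········■■
■■■■■■■■■·····■■
■■■■■■■■■■■■■■■■
░░░░░░░░■■■■■■░░

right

░░░░░░░░░░
░░░░░░░░░░
░░░░░░░░░■
░·■■■■···■
░·■■■■■■■■
░····◆····
░■■■■■■■■■
░■■■■■■■■■
░░░░░░░░░■
░░░░░░░░░░

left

░░░░░░░░░░
░░░░░░░░░░
░░░░░░░░░░
░░·■■■■···
░░·■■■■■■■
░░···◆····
░░■■■■■■■■
░░■■■■■■■■
░░░░░░░░░░
░░░░░░░░░░

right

░░░░░░░░░░
░░░░░░░░░░
░░░░░░░░░■
░·■■■■···■
░·■■■■■■■■
░····◆····
░■■■■■■■■■
░■■■■■■■■■
░░░░░░░░░■
░░░░░░░░░░

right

░░░░░░░░░░
░░░░░░░░░░
░░░░░░░░■■
·■■■■···■■
·■■■■■■■■·
·····◆····
■■■■■■■■■·
■■■■■■■■■■
░░░░░░░░■■
░░░░░░░░░░

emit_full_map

░░░░░░░░■■■·■■■■
·■■■■···■■■·■■■■
·■■■■■■■■··□··■■
·····◆········■■
■■■■■■■■■·····■■
■■■■■■■■■■■■■■■■
░░░░░░░░■■■■■■░░


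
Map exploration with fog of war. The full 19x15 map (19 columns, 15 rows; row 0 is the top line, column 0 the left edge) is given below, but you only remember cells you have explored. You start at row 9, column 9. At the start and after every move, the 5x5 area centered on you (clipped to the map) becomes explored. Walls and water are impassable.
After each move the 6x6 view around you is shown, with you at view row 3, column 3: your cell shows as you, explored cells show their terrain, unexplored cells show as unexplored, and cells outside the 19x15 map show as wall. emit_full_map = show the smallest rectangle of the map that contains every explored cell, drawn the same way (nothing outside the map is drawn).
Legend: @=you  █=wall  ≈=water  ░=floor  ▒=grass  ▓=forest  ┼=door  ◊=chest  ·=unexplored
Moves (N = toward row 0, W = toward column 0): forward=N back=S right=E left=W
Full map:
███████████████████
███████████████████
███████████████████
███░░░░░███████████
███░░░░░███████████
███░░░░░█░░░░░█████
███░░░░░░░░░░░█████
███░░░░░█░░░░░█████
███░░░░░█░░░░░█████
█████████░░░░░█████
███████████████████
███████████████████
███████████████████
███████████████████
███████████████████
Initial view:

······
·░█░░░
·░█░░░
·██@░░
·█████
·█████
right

······
░█░░░░
░█░░░░
██░@░░
██████
██████

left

······
·░█░░░
·░█░░░
·██@░░
·█████
·█████

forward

······
·░░░░░
·░█░░░
·░█@░░
·██░░░
·█████

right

······
░░░░░░
░█░░░░
░█░@░░
██░░░░
██████

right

······
░░░░░░
█░░░░░
█░░@░░
█░░░░░
██████

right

······
░░░░░█
░░░░░█
░░░@░█
░░░░░█
██████

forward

······
·░░░░█
░░░░░█
░░░@░█
░░░░░█
░░░░░█

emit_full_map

···░░░░█
░░░░░░░█
░█░░░@░█
░█░░░░░█
██░░░░░█
████████
██████··

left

······
·░░░░░
░░░░░░
█░░@░░
█░░░░░
█░░░░░

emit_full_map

··░░░░░█
░░░░░░░█
░█░░@░░█
░█░░░░░█
██░░░░░█
████████
██████··


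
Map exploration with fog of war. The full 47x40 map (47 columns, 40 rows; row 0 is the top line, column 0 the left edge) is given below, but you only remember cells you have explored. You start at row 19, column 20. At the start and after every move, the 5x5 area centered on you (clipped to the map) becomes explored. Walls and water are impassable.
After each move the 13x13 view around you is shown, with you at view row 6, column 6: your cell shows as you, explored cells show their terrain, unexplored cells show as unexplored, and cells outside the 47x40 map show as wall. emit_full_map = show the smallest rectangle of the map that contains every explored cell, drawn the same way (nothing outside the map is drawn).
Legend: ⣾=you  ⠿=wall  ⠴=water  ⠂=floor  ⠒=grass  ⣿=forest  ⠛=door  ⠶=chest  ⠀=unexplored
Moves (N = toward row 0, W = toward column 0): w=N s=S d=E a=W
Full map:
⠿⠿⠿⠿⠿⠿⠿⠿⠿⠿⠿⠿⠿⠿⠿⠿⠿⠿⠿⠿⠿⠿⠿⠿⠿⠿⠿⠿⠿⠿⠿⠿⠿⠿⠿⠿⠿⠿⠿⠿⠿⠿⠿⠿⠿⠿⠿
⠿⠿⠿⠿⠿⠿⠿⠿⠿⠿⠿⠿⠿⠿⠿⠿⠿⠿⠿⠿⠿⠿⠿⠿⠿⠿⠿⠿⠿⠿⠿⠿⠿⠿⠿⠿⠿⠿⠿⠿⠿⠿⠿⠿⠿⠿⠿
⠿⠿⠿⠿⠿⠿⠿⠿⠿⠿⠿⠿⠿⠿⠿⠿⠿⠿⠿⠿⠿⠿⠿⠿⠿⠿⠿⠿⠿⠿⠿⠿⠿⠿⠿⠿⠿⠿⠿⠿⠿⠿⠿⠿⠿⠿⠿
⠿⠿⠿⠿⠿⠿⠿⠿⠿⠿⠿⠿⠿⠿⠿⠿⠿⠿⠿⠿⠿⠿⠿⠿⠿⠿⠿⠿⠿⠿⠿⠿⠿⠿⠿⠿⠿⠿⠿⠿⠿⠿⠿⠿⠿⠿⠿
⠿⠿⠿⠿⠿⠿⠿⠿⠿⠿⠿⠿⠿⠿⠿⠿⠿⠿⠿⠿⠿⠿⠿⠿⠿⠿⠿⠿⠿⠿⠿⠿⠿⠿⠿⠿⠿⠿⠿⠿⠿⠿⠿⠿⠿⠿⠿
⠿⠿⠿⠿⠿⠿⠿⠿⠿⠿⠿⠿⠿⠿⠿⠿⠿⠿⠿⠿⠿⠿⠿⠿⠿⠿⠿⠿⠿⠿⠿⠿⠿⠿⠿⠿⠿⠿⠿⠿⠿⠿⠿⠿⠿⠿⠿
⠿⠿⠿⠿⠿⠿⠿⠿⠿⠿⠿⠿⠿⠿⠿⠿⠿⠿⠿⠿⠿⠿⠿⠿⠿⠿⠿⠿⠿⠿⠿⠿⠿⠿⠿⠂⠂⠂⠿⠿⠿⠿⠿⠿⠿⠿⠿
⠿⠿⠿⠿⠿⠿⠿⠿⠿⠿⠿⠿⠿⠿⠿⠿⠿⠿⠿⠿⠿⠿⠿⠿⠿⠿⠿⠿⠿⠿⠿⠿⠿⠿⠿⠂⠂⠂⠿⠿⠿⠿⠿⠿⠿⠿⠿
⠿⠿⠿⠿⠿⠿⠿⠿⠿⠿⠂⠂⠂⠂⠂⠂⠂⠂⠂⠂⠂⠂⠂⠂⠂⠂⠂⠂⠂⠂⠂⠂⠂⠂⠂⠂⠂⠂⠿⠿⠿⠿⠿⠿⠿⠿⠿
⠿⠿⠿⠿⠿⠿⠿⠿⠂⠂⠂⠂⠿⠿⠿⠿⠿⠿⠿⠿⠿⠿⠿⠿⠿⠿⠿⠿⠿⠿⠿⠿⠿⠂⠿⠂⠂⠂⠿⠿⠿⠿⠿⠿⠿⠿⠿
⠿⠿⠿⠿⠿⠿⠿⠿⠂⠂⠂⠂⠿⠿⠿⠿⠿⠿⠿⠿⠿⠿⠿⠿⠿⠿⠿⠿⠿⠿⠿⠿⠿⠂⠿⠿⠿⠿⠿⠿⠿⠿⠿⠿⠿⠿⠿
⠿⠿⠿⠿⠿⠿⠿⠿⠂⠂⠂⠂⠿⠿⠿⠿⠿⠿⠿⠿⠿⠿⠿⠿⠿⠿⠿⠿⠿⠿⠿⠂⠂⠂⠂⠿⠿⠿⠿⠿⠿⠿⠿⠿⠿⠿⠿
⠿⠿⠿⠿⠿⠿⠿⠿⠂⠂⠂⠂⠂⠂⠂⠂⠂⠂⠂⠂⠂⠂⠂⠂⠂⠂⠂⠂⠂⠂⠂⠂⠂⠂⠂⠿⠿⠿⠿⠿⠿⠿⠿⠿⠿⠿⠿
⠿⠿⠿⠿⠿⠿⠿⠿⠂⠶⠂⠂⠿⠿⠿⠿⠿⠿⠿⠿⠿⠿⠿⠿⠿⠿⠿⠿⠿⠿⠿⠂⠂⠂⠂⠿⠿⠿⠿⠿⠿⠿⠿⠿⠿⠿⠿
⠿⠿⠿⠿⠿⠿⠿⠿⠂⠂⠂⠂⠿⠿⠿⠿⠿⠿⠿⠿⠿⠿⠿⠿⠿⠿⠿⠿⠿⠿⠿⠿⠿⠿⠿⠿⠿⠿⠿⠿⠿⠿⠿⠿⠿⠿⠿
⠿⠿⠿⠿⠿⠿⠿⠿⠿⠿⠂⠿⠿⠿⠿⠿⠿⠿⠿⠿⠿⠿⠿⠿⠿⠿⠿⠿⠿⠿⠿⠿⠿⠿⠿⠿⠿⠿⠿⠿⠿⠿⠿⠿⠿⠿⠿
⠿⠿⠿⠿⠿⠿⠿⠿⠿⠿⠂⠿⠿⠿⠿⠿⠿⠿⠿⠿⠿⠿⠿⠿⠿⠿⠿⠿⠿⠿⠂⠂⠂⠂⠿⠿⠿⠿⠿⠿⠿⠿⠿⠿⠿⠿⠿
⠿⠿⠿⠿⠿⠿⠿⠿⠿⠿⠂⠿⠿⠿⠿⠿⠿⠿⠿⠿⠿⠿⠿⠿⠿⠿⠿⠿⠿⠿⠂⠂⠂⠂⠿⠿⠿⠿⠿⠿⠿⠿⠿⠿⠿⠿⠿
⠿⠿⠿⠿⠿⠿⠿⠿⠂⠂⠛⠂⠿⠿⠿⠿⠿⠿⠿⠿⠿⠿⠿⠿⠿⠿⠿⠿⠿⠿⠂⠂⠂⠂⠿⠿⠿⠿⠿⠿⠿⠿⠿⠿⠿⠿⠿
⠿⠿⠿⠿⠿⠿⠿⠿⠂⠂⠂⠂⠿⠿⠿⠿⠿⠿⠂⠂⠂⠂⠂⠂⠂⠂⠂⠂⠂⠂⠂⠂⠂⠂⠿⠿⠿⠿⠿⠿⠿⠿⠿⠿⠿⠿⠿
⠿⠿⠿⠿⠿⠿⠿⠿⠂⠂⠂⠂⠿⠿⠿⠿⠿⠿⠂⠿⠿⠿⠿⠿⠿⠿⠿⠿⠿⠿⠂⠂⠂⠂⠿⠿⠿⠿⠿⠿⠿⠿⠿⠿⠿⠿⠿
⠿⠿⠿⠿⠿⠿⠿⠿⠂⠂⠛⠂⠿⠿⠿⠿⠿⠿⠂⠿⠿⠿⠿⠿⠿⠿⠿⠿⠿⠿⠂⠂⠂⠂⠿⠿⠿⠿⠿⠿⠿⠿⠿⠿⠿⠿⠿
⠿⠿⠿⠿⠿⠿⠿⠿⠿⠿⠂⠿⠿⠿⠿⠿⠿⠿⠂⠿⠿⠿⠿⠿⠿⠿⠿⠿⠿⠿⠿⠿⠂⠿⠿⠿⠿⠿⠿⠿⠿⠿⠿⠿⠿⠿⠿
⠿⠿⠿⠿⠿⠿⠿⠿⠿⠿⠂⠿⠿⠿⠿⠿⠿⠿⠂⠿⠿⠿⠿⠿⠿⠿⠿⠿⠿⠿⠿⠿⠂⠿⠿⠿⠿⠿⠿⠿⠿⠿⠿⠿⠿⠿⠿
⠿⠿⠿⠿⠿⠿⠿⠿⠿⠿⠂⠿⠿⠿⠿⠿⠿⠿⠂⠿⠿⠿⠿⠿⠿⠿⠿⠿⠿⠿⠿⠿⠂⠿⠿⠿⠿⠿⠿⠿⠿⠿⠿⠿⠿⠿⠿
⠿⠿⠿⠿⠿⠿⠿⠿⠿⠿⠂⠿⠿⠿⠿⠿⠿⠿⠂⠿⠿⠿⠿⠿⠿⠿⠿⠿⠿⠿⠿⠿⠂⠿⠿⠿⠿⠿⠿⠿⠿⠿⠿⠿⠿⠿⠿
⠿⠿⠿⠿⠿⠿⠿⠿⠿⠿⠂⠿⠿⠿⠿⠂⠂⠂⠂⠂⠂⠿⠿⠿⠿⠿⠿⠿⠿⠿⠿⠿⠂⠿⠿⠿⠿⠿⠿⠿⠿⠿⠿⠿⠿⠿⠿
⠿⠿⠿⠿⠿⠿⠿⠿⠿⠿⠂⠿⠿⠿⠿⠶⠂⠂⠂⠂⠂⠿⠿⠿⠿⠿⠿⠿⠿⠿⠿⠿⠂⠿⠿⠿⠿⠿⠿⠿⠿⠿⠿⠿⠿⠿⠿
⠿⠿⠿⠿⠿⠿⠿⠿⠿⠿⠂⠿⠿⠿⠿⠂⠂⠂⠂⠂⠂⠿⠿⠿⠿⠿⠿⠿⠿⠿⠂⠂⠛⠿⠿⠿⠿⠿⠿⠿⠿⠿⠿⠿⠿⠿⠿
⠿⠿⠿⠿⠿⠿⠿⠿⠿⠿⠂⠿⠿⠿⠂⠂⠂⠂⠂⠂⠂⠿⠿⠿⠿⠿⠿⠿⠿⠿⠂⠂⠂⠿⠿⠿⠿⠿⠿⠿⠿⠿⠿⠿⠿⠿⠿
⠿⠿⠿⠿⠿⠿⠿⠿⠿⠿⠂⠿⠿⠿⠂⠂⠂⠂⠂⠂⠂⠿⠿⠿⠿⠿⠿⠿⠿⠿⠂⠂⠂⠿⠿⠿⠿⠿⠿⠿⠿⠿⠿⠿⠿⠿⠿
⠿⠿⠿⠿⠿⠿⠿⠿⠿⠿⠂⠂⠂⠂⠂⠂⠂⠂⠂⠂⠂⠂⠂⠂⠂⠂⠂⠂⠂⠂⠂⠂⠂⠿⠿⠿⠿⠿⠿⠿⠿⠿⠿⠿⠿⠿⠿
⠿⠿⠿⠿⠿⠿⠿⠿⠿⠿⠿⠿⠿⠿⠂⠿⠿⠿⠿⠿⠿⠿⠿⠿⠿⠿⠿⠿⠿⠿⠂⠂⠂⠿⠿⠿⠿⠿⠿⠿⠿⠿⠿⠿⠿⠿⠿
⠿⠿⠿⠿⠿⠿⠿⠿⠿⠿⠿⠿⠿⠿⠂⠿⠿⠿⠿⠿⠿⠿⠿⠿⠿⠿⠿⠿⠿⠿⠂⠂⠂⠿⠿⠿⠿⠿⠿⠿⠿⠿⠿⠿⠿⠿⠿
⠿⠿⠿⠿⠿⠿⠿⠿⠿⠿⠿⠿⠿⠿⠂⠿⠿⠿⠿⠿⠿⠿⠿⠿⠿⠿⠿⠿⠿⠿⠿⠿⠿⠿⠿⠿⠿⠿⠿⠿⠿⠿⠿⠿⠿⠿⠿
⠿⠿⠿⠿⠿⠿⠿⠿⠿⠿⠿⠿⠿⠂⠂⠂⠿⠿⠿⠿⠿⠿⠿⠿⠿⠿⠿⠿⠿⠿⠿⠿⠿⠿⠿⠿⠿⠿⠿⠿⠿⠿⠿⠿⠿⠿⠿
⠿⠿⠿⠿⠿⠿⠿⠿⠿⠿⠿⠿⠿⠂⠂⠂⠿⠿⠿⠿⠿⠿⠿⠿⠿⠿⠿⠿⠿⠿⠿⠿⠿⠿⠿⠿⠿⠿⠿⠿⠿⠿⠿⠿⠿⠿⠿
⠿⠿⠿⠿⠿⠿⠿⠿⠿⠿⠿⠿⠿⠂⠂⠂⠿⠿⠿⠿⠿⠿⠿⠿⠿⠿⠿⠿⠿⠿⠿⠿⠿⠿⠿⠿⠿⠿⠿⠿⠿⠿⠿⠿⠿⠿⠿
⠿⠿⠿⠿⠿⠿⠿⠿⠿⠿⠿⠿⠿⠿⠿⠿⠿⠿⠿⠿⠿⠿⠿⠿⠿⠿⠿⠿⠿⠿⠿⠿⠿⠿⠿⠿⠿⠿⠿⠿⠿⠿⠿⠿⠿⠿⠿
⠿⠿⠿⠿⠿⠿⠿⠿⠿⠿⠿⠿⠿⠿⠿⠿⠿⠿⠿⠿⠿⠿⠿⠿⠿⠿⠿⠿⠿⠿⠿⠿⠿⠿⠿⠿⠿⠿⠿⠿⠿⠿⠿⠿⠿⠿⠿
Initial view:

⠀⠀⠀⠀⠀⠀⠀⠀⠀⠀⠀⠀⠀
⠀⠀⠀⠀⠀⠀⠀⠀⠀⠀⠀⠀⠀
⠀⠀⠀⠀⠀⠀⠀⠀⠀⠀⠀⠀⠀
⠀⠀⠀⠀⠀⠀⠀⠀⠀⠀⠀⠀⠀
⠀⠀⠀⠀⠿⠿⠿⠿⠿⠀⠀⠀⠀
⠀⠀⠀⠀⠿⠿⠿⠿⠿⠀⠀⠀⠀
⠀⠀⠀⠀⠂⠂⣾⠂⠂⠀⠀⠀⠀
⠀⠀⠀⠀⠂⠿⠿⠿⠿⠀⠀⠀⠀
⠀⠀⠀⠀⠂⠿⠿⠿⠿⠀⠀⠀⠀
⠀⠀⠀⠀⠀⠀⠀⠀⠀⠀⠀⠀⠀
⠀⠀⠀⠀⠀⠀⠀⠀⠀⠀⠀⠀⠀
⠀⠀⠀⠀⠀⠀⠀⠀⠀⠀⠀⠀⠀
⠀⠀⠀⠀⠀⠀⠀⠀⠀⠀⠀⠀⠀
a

⠀⠀⠀⠀⠀⠀⠀⠀⠀⠀⠀⠀⠀
⠀⠀⠀⠀⠀⠀⠀⠀⠀⠀⠀⠀⠀
⠀⠀⠀⠀⠀⠀⠀⠀⠀⠀⠀⠀⠀
⠀⠀⠀⠀⠀⠀⠀⠀⠀⠀⠀⠀⠀
⠀⠀⠀⠀⠿⠿⠿⠿⠿⠿⠀⠀⠀
⠀⠀⠀⠀⠿⠿⠿⠿⠿⠿⠀⠀⠀
⠀⠀⠀⠀⠿⠂⣾⠂⠂⠂⠀⠀⠀
⠀⠀⠀⠀⠿⠂⠿⠿⠿⠿⠀⠀⠀
⠀⠀⠀⠀⠿⠂⠿⠿⠿⠿⠀⠀⠀
⠀⠀⠀⠀⠀⠀⠀⠀⠀⠀⠀⠀⠀
⠀⠀⠀⠀⠀⠀⠀⠀⠀⠀⠀⠀⠀
⠀⠀⠀⠀⠀⠀⠀⠀⠀⠀⠀⠀⠀
⠀⠀⠀⠀⠀⠀⠀⠀⠀⠀⠀⠀⠀

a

⠀⠀⠀⠀⠀⠀⠀⠀⠀⠀⠀⠀⠀
⠀⠀⠀⠀⠀⠀⠀⠀⠀⠀⠀⠀⠀
⠀⠀⠀⠀⠀⠀⠀⠀⠀⠀⠀⠀⠀
⠀⠀⠀⠀⠀⠀⠀⠀⠀⠀⠀⠀⠀
⠀⠀⠀⠀⠿⠿⠿⠿⠿⠿⠿⠀⠀
⠀⠀⠀⠀⠿⠿⠿⠿⠿⠿⠿⠀⠀
⠀⠀⠀⠀⠿⠿⣾⠂⠂⠂⠂⠀⠀
⠀⠀⠀⠀⠿⠿⠂⠿⠿⠿⠿⠀⠀
⠀⠀⠀⠀⠿⠿⠂⠿⠿⠿⠿⠀⠀
⠀⠀⠀⠀⠀⠀⠀⠀⠀⠀⠀⠀⠀
⠀⠀⠀⠀⠀⠀⠀⠀⠀⠀⠀⠀⠀
⠀⠀⠀⠀⠀⠀⠀⠀⠀⠀⠀⠀⠀
⠀⠀⠀⠀⠀⠀⠀⠀⠀⠀⠀⠀⠀

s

⠀⠀⠀⠀⠀⠀⠀⠀⠀⠀⠀⠀⠀
⠀⠀⠀⠀⠀⠀⠀⠀⠀⠀⠀⠀⠀
⠀⠀⠀⠀⠀⠀⠀⠀⠀⠀⠀⠀⠀
⠀⠀⠀⠀⠿⠿⠿⠿⠿⠿⠿⠀⠀
⠀⠀⠀⠀⠿⠿⠿⠿⠿⠿⠿⠀⠀
⠀⠀⠀⠀⠿⠿⠂⠂⠂⠂⠂⠀⠀
⠀⠀⠀⠀⠿⠿⣾⠿⠿⠿⠿⠀⠀
⠀⠀⠀⠀⠿⠿⠂⠿⠿⠿⠿⠀⠀
⠀⠀⠀⠀⠿⠿⠂⠿⠿⠀⠀⠀⠀
⠀⠀⠀⠀⠀⠀⠀⠀⠀⠀⠀⠀⠀
⠀⠀⠀⠀⠀⠀⠀⠀⠀⠀⠀⠀⠀
⠀⠀⠀⠀⠀⠀⠀⠀⠀⠀⠀⠀⠀
⠀⠀⠀⠀⠀⠀⠀⠀⠀⠀⠀⠀⠀

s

⠀⠀⠀⠀⠀⠀⠀⠀⠀⠀⠀⠀⠀
⠀⠀⠀⠀⠀⠀⠀⠀⠀⠀⠀⠀⠀
⠀⠀⠀⠀⠿⠿⠿⠿⠿⠿⠿⠀⠀
⠀⠀⠀⠀⠿⠿⠿⠿⠿⠿⠿⠀⠀
⠀⠀⠀⠀⠿⠿⠂⠂⠂⠂⠂⠀⠀
⠀⠀⠀⠀⠿⠿⠂⠿⠿⠿⠿⠀⠀
⠀⠀⠀⠀⠿⠿⣾⠿⠿⠿⠿⠀⠀
⠀⠀⠀⠀⠿⠿⠂⠿⠿⠀⠀⠀⠀
⠀⠀⠀⠀⠿⠿⠂⠿⠿⠀⠀⠀⠀
⠀⠀⠀⠀⠀⠀⠀⠀⠀⠀⠀⠀⠀
⠀⠀⠀⠀⠀⠀⠀⠀⠀⠀⠀⠀⠀
⠀⠀⠀⠀⠀⠀⠀⠀⠀⠀⠀⠀⠀
⠀⠀⠀⠀⠀⠀⠀⠀⠀⠀⠀⠀⠀

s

⠀⠀⠀⠀⠀⠀⠀⠀⠀⠀⠀⠀⠀
⠀⠀⠀⠀⠿⠿⠿⠿⠿⠿⠿⠀⠀
⠀⠀⠀⠀⠿⠿⠿⠿⠿⠿⠿⠀⠀
⠀⠀⠀⠀⠿⠿⠂⠂⠂⠂⠂⠀⠀
⠀⠀⠀⠀⠿⠿⠂⠿⠿⠿⠿⠀⠀
⠀⠀⠀⠀⠿⠿⠂⠿⠿⠿⠿⠀⠀
⠀⠀⠀⠀⠿⠿⣾⠿⠿⠀⠀⠀⠀
⠀⠀⠀⠀⠿⠿⠂⠿⠿⠀⠀⠀⠀
⠀⠀⠀⠀⠿⠿⠂⠿⠿⠀⠀⠀⠀
⠀⠀⠀⠀⠀⠀⠀⠀⠀⠀⠀⠀⠀
⠀⠀⠀⠀⠀⠀⠀⠀⠀⠀⠀⠀⠀
⠀⠀⠀⠀⠀⠀⠀⠀⠀⠀⠀⠀⠀
⠀⠀⠀⠀⠀⠀⠀⠀⠀⠀⠀⠀⠀

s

⠀⠀⠀⠀⠿⠿⠿⠿⠿⠿⠿⠀⠀
⠀⠀⠀⠀⠿⠿⠿⠿⠿⠿⠿⠀⠀
⠀⠀⠀⠀⠿⠿⠂⠂⠂⠂⠂⠀⠀
⠀⠀⠀⠀⠿⠿⠂⠿⠿⠿⠿⠀⠀
⠀⠀⠀⠀⠿⠿⠂⠿⠿⠿⠿⠀⠀
⠀⠀⠀⠀⠿⠿⠂⠿⠿⠀⠀⠀⠀
⠀⠀⠀⠀⠿⠿⣾⠿⠿⠀⠀⠀⠀
⠀⠀⠀⠀⠿⠿⠂⠿⠿⠀⠀⠀⠀
⠀⠀⠀⠀⠿⠿⠂⠿⠿⠀⠀⠀⠀
⠀⠀⠀⠀⠀⠀⠀⠀⠀⠀⠀⠀⠀
⠀⠀⠀⠀⠀⠀⠀⠀⠀⠀⠀⠀⠀
⠀⠀⠀⠀⠀⠀⠀⠀⠀⠀⠀⠀⠀
⠀⠀⠀⠀⠀⠀⠀⠀⠀⠀⠀⠀⠀

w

⠀⠀⠀⠀⠀⠀⠀⠀⠀⠀⠀⠀⠀
⠀⠀⠀⠀⠿⠿⠿⠿⠿⠿⠿⠀⠀
⠀⠀⠀⠀⠿⠿⠿⠿⠿⠿⠿⠀⠀
⠀⠀⠀⠀⠿⠿⠂⠂⠂⠂⠂⠀⠀
⠀⠀⠀⠀⠿⠿⠂⠿⠿⠿⠿⠀⠀
⠀⠀⠀⠀⠿⠿⠂⠿⠿⠿⠿⠀⠀
⠀⠀⠀⠀⠿⠿⣾⠿⠿⠀⠀⠀⠀
⠀⠀⠀⠀⠿⠿⠂⠿⠿⠀⠀⠀⠀
⠀⠀⠀⠀⠿⠿⠂⠿⠿⠀⠀⠀⠀
⠀⠀⠀⠀⠿⠿⠂⠿⠿⠀⠀⠀⠀
⠀⠀⠀⠀⠀⠀⠀⠀⠀⠀⠀⠀⠀
⠀⠀⠀⠀⠀⠀⠀⠀⠀⠀⠀⠀⠀
⠀⠀⠀⠀⠀⠀⠀⠀⠀⠀⠀⠀⠀

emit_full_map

⠿⠿⠿⠿⠿⠿⠿
⠿⠿⠿⠿⠿⠿⠿
⠿⠿⠂⠂⠂⠂⠂
⠿⠿⠂⠿⠿⠿⠿
⠿⠿⠂⠿⠿⠿⠿
⠿⠿⣾⠿⠿⠀⠀
⠿⠿⠂⠿⠿⠀⠀
⠿⠿⠂⠿⠿⠀⠀
⠿⠿⠂⠿⠿⠀⠀

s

⠀⠀⠀⠀⠿⠿⠿⠿⠿⠿⠿⠀⠀
⠀⠀⠀⠀⠿⠿⠿⠿⠿⠿⠿⠀⠀
⠀⠀⠀⠀⠿⠿⠂⠂⠂⠂⠂⠀⠀
⠀⠀⠀⠀⠿⠿⠂⠿⠿⠿⠿⠀⠀
⠀⠀⠀⠀⠿⠿⠂⠿⠿⠿⠿⠀⠀
⠀⠀⠀⠀⠿⠿⠂⠿⠿⠀⠀⠀⠀
⠀⠀⠀⠀⠿⠿⣾⠿⠿⠀⠀⠀⠀
⠀⠀⠀⠀⠿⠿⠂⠿⠿⠀⠀⠀⠀
⠀⠀⠀⠀⠿⠿⠂⠿⠿⠀⠀⠀⠀
⠀⠀⠀⠀⠀⠀⠀⠀⠀⠀⠀⠀⠀
⠀⠀⠀⠀⠀⠀⠀⠀⠀⠀⠀⠀⠀
⠀⠀⠀⠀⠀⠀⠀⠀⠀⠀⠀⠀⠀
⠀⠀⠀⠀⠀⠀⠀⠀⠀⠀⠀⠀⠀

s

⠀⠀⠀⠀⠿⠿⠿⠿⠿⠿⠿⠀⠀
⠀⠀⠀⠀⠿⠿⠂⠂⠂⠂⠂⠀⠀
⠀⠀⠀⠀⠿⠿⠂⠿⠿⠿⠿⠀⠀
⠀⠀⠀⠀⠿⠿⠂⠿⠿⠿⠿⠀⠀
⠀⠀⠀⠀⠿⠿⠂⠿⠿⠀⠀⠀⠀
⠀⠀⠀⠀⠿⠿⠂⠿⠿⠀⠀⠀⠀
⠀⠀⠀⠀⠿⠿⣾⠿⠿⠀⠀⠀⠀
⠀⠀⠀⠀⠿⠿⠂⠿⠿⠀⠀⠀⠀
⠀⠀⠀⠀⠂⠂⠂⠂⠂⠀⠀⠀⠀
⠀⠀⠀⠀⠀⠀⠀⠀⠀⠀⠀⠀⠀
⠀⠀⠀⠀⠀⠀⠀⠀⠀⠀⠀⠀⠀
⠀⠀⠀⠀⠀⠀⠀⠀⠀⠀⠀⠀⠀
⠀⠀⠀⠀⠀⠀⠀⠀⠀⠀⠀⠀⠀

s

⠀⠀⠀⠀⠿⠿⠂⠂⠂⠂⠂⠀⠀
⠀⠀⠀⠀⠿⠿⠂⠿⠿⠿⠿⠀⠀
⠀⠀⠀⠀⠿⠿⠂⠿⠿⠿⠿⠀⠀
⠀⠀⠀⠀⠿⠿⠂⠿⠿⠀⠀⠀⠀
⠀⠀⠀⠀⠿⠿⠂⠿⠿⠀⠀⠀⠀
⠀⠀⠀⠀⠿⠿⠂⠿⠿⠀⠀⠀⠀
⠀⠀⠀⠀⠿⠿⣾⠿⠿⠀⠀⠀⠀
⠀⠀⠀⠀⠂⠂⠂⠂⠂⠀⠀⠀⠀
⠀⠀⠀⠀⠂⠂⠂⠂⠂⠀⠀⠀⠀
⠀⠀⠀⠀⠀⠀⠀⠀⠀⠀⠀⠀⠀
⠀⠀⠀⠀⠀⠀⠀⠀⠀⠀⠀⠀⠀
⠀⠀⠀⠀⠀⠀⠀⠀⠀⠀⠀⠀⠀
⠀⠀⠀⠀⠀⠀⠀⠀⠀⠀⠀⠀⠀

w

⠀⠀⠀⠀⠿⠿⠿⠿⠿⠿⠿⠀⠀
⠀⠀⠀⠀⠿⠿⠂⠂⠂⠂⠂⠀⠀
⠀⠀⠀⠀⠿⠿⠂⠿⠿⠿⠿⠀⠀
⠀⠀⠀⠀⠿⠿⠂⠿⠿⠿⠿⠀⠀
⠀⠀⠀⠀⠿⠿⠂⠿⠿⠀⠀⠀⠀
⠀⠀⠀⠀⠿⠿⠂⠿⠿⠀⠀⠀⠀
⠀⠀⠀⠀⠿⠿⣾⠿⠿⠀⠀⠀⠀
⠀⠀⠀⠀⠿⠿⠂⠿⠿⠀⠀⠀⠀
⠀⠀⠀⠀⠂⠂⠂⠂⠂⠀⠀⠀⠀
⠀⠀⠀⠀⠂⠂⠂⠂⠂⠀⠀⠀⠀
⠀⠀⠀⠀⠀⠀⠀⠀⠀⠀⠀⠀⠀
⠀⠀⠀⠀⠀⠀⠀⠀⠀⠀⠀⠀⠀
⠀⠀⠀⠀⠀⠀⠀⠀⠀⠀⠀⠀⠀

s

⠀⠀⠀⠀⠿⠿⠂⠂⠂⠂⠂⠀⠀
⠀⠀⠀⠀⠿⠿⠂⠿⠿⠿⠿⠀⠀
⠀⠀⠀⠀⠿⠿⠂⠿⠿⠿⠿⠀⠀
⠀⠀⠀⠀⠿⠿⠂⠿⠿⠀⠀⠀⠀
⠀⠀⠀⠀⠿⠿⠂⠿⠿⠀⠀⠀⠀
⠀⠀⠀⠀⠿⠿⠂⠿⠿⠀⠀⠀⠀
⠀⠀⠀⠀⠿⠿⣾⠿⠿⠀⠀⠀⠀
⠀⠀⠀⠀⠂⠂⠂⠂⠂⠀⠀⠀⠀
⠀⠀⠀⠀⠂⠂⠂⠂⠂⠀⠀⠀⠀
⠀⠀⠀⠀⠀⠀⠀⠀⠀⠀⠀⠀⠀
⠀⠀⠀⠀⠀⠀⠀⠀⠀⠀⠀⠀⠀
⠀⠀⠀⠀⠀⠀⠀⠀⠀⠀⠀⠀⠀
⠀⠀⠀⠀⠀⠀⠀⠀⠀⠀⠀⠀⠀

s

⠀⠀⠀⠀⠿⠿⠂⠿⠿⠿⠿⠀⠀
⠀⠀⠀⠀⠿⠿⠂⠿⠿⠿⠿⠀⠀
⠀⠀⠀⠀⠿⠿⠂⠿⠿⠀⠀⠀⠀
⠀⠀⠀⠀⠿⠿⠂⠿⠿⠀⠀⠀⠀
⠀⠀⠀⠀⠿⠿⠂⠿⠿⠀⠀⠀⠀
⠀⠀⠀⠀⠿⠿⠂⠿⠿⠀⠀⠀⠀
⠀⠀⠀⠀⠂⠂⣾⠂⠂⠀⠀⠀⠀
⠀⠀⠀⠀⠂⠂⠂⠂⠂⠀⠀⠀⠀
⠀⠀⠀⠀⠂⠂⠂⠂⠂⠀⠀⠀⠀
⠀⠀⠀⠀⠀⠀⠀⠀⠀⠀⠀⠀⠀
⠀⠀⠀⠀⠀⠀⠀⠀⠀⠀⠀⠀⠀
⠀⠀⠀⠀⠀⠀⠀⠀⠀⠀⠀⠀⠀
⠀⠀⠀⠀⠀⠀⠀⠀⠀⠀⠀⠀⠀

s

⠀⠀⠀⠀⠿⠿⠂⠿⠿⠿⠿⠀⠀
⠀⠀⠀⠀⠿⠿⠂⠿⠿⠀⠀⠀⠀
⠀⠀⠀⠀⠿⠿⠂⠿⠿⠀⠀⠀⠀
⠀⠀⠀⠀⠿⠿⠂⠿⠿⠀⠀⠀⠀
⠀⠀⠀⠀⠿⠿⠂⠿⠿⠀⠀⠀⠀
⠀⠀⠀⠀⠂⠂⠂⠂⠂⠀⠀⠀⠀
⠀⠀⠀⠀⠂⠂⣾⠂⠂⠀⠀⠀⠀
⠀⠀⠀⠀⠂⠂⠂⠂⠂⠀⠀⠀⠀
⠀⠀⠀⠀⠂⠂⠂⠂⠂⠀⠀⠀⠀
⠀⠀⠀⠀⠀⠀⠀⠀⠀⠀⠀⠀⠀
⠀⠀⠀⠀⠀⠀⠀⠀⠀⠀⠀⠀⠀
⠀⠀⠀⠀⠀⠀⠀⠀⠀⠀⠀⠀⠀
⠀⠀⠀⠀⠀⠀⠀⠀⠀⠀⠀⠀⠀

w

⠀⠀⠀⠀⠿⠿⠂⠿⠿⠿⠿⠀⠀
⠀⠀⠀⠀⠿⠿⠂⠿⠿⠿⠿⠀⠀
⠀⠀⠀⠀⠿⠿⠂⠿⠿⠀⠀⠀⠀
⠀⠀⠀⠀⠿⠿⠂⠿⠿⠀⠀⠀⠀
⠀⠀⠀⠀⠿⠿⠂⠿⠿⠀⠀⠀⠀
⠀⠀⠀⠀⠿⠿⠂⠿⠿⠀⠀⠀⠀
⠀⠀⠀⠀⠂⠂⣾⠂⠂⠀⠀⠀⠀
⠀⠀⠀⠀⠂⠂⠂⠂⠂⠀⠀⠀⠀
⠀⠀⠀⠀⠂⠂⠂⠂⠂⠀⠀⠀⠀
⠀⠀⠀⠀⠂⠂⠂⠂⠂⠀⠀⠀⠀
⠀⠀⠀⠀⠀⠀⠀⠀⠀⠀⠀⠀⠀
⠀⠀⠀⠀⠀⠀⠀⠀⠀⠀⠀⠀⠀
⠀⠀⠀⠀⠀⠀⠀⠀⠀⠀⠀⠀⠀

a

⠀⠀⠀⠀⠀⠿⠿⠂⠿⠿⠿⠿⠀
⠀⠀⠀⠀⠀⠿⠿⠂⠿⠿⠿⠿⠀
⠀⠀⠀⠀⠀⠿⠿⠂⠿⠿⠀⠀⠀
⠀⠀⠀⠀⠀⠿⠿⠂⠿⠿⠀⠀⠀
⠀⠀⠀⠀⠿⠿⠿⠂⠿⠿⠀⠀⠀
⠀⠀⠀⠀⠿⠿⠿⠂⠿⠿⠀⠀⠀
⠀⠀⠀⠀⠂⠂⣾⠂⠂⠂⠀⠀⠀
⠀⠀⠀⠀⠶⠂⠂⠂⠂⠂⠀⠀⠀
⠀⠀⠀⠀⠂⠂⠂⠂⠂⠂⠀⠀⠀
⠀⠀⠀⠀⠀⠂⠂⠂⠂⠂⠀⠀⠀
⠀⠀⠀⠀⠀⠀⠀⠀⠀⠀⠀⠀⠀
⠀⠀⠀⠀⠀⠀⠀⠀⠀⠀⠀⠀⠀
⠀⠀⠀⠀⠀⠀⠀⠀⠀⠀⠀⠀⠀

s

⠀⠀⠀⠀⠀⠿⠿⠂⠿⠿⠿⠿⠀
⠀⠀⠀⠀⠀⠿⠿⠂⠿⠿⠀⠀⠀
⠀⠀⠀⠀⠀⠿⠿⠂⠿⠿⠀⠀⠀
⠀⠀⠀⠀⠿⠿⠿⠂⠿⠿⠀⠀⠀
⠀⠀⠀⠀⠿⠿⠿⠂⠿⠿⠀⠀⠀
⠀⠀⠀⠀⠂⠂⠂⠂⠂⠂⠀⠀⠀
⠀⠀⠀⠀⠶⠂⣾⠂⠂⠂⠀⠀⠀
⠀⠀⠀⠀⠂⠂⠂⠂⠂⠂⠀⠀⠀
⠀⠀⠀⠀⠂⠂⠂⠂⠂⠂⠀⠀⠀
⠀⠀⠀⠀⠀⠀⠀⠀⠀⠀⠀⠀⠀
⠀⠀⠀⠀⠀⠀⠀⠀⠀⠀⠀⠀⠀
⠀⠀⠀⠀⠀⠀⠀⠀⠀⠀⠀⠀⠀
⠀⠀⠀⠀⠀⠀⠀⠀⠀⠀⠀⠀⠀

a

⠀⠀⠀⠀⠀⠀⠿⠿⠂⠿⠿⠿⠿
⠀⠀⠀⠀⠀⠀⠿⠿⠂⠿⠿⠀⠀
⠀⠀⠀⠀⠀⠀⠿⠿⠂⠿⠿⠀⠀
⠀⠀⠀⠀⠀⠿⠿⠿⠂⠿⠿⠀⠀
⠀⠀⠀⠀⠿⠿⠿⠿⠂⠿⠿⠀⠀
⠀⠀⠀⠀⠿⠂⠂⠂⠂⠂⠂⠀⠀
⠀⠀⠀⠀⠿⠶⣾⠂⠂⠂⠂⠀⠀
⠀⠀⠀⠀⠿⠂⠂⠂⠂⠂⠂⠀⠀
⠀⠀⠀⠀⠂⠂⠂⠂⠂⠂⠂⠀⠀
⠀⠀⠀⠀⠀⠀⠀⠀⠀⠀⠀⠀⠀
⠀⠀⠀⠀⠀⠀⠀⠀⠀⠀⠀⠀⠀
⠀⠀⠀⠀⠀⠀⠀⠀⠀⠀⠀⠀⠀
⠀⠀⠀⠀⠀⠀⠀⠀⠀⠀⠀⠀⠀

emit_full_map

⠀⠀⠿⠿⠿⠿⠿⠿⠿
⠀⠀⠿⠿⠿⠿⠿⠿⠿
⠀⠀⠿⠿⠂⠂⠂⠂⠂
⠀⠀⠿⠿⠂⠿⠿⠿⠿
⠀⠀⠿⠿⠂⠿⠿⠿⠿
⠀⠀⠿⠿⠂⠿⠿⠀⠀
⠀⠀⠿⠿⠂⠿⠿⠀⠀
⠀⠿⠿⠿⠂⠿⠿⠀⠀
⠿⠿⠿⠿⠂⠿⠿⠀⠀
⠿⠂⠂⠂⠂⠂⠂⠀⠀
⠿⠶⣾⠂⠂⠂⠂⠀⠀
⠿⠂⠂⠂⠂⠂⠂⠀⠀
⠂⠂⠂⠂⠂⠂⠂⠀⠀
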